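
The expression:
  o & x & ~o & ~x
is never true.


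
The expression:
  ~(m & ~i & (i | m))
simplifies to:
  i | ~m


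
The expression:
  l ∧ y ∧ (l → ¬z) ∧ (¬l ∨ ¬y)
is never true.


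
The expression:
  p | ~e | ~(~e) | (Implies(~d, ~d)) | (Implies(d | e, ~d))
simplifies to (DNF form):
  True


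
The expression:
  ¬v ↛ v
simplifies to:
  ¬v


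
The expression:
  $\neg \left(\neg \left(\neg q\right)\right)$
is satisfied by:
  {q: False}


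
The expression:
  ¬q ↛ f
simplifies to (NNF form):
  f ∨ ¬q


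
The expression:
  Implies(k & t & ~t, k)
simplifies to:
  True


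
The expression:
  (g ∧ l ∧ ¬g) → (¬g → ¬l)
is always true.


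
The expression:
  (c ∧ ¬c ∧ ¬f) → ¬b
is always true.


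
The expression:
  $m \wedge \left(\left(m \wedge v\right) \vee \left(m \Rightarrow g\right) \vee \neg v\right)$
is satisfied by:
  {m: True}


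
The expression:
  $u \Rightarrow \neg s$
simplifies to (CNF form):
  $\neg s \vee \neg u$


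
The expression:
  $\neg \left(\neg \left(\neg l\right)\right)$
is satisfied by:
  {l: False}


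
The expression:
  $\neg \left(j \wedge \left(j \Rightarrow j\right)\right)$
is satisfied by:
  {j: False}


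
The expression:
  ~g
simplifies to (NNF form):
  ~g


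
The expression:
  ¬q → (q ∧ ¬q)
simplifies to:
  q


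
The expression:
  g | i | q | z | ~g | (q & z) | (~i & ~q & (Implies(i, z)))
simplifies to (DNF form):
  True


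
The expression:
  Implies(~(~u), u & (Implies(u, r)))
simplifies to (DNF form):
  r | ~u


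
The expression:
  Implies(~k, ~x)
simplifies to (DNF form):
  k | ~x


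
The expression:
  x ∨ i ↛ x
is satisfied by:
  {i: True, x: True}
  {i: True, x: False}
  {x: True, i: False}


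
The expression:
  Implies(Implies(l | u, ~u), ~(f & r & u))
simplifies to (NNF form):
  True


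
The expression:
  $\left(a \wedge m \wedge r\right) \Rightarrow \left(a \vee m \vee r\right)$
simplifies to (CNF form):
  $\text{True}$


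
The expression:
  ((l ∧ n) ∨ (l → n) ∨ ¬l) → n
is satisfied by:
  {n: True, l: True}
  {n: True, l: False}
  {l: True, n: False}


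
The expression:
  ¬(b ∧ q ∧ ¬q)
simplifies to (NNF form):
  True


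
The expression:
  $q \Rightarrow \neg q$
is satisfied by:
  {q: False}


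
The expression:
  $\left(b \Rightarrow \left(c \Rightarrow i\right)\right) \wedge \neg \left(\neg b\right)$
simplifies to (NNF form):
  $b \wedge \left(i \vee \neg c\right)$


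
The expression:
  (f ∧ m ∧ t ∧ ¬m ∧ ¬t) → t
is always true.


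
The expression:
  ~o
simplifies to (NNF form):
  ~o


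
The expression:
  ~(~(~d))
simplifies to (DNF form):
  ~d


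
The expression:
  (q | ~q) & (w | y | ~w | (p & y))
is always true.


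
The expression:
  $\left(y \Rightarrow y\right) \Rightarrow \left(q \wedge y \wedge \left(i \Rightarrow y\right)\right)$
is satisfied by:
  {y: True, q: True}


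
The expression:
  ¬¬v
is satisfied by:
  {v: True}


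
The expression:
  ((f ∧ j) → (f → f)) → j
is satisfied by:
  {j: True}


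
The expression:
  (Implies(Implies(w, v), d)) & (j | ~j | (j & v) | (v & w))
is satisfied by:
  {d: True, w: True, v: False}
  {d: True, v: False, w: False}
  {d: True, w: True, v: True}
  {d: True, v: True, w: False}
  {w: True, v: False, d: False}


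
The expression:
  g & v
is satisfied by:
  {g: True, v: True}


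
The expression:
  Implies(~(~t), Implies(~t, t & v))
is always true.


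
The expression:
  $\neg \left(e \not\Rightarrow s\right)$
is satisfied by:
  {s: True, e: False}
  {e: False, s: False}
  {e: True, s: True}


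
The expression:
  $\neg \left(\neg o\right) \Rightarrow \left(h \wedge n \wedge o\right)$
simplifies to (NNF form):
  $\left(h \wedge n\right) \vee \neg o$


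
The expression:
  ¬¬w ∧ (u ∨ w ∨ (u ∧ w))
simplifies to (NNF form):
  w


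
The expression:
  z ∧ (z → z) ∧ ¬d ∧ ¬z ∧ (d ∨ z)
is never true.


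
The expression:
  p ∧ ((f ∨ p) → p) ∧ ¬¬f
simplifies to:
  f ∧ p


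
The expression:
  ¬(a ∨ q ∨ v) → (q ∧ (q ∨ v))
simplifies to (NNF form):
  a ∨ q ∨ v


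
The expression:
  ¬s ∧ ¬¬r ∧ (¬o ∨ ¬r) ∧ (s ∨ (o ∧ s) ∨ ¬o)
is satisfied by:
  {r: True, o: False, s: False}


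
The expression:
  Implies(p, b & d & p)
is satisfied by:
  {d: True, b: True, p: False}
  {d: True, b: False, p: False}
  {b: True, d: False, p: False}
  {d: False, b: False, p: False}
  {d: True, p: True, b: True}


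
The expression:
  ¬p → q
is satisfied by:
  {q: True, p: True}
  {q: True, p: False}
  {p: True, q: False}


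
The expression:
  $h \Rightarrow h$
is always true.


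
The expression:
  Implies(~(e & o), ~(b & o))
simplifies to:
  e | ~b | ~o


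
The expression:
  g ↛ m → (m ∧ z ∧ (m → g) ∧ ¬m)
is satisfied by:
  {m: True, g: False}
  {g: False, m: False}
  {g: True, m: True}


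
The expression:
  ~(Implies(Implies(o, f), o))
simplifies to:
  ~o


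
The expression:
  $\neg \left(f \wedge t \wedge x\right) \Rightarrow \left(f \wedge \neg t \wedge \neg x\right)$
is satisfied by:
  {f: True, t: False, x: False}
  {f: True, x: True, t: True}


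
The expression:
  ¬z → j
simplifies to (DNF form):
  j ∨ z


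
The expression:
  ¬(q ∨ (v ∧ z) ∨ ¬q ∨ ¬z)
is never true.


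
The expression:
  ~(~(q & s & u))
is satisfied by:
  {u: True, s: True, q: True}


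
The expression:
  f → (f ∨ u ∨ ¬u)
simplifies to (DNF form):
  True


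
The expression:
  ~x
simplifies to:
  ~x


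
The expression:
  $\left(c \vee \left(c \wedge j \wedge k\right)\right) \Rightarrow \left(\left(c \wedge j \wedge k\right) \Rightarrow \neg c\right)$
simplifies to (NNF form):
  $\neg c \vee \neg j \vee \neg k$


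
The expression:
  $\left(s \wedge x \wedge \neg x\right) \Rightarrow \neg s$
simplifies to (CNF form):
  $\text{True}$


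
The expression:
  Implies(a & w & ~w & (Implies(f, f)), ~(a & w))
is always true.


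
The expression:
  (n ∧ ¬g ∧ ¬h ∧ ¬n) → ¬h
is always true.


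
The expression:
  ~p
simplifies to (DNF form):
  ~p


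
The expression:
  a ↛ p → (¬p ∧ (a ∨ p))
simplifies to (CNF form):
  True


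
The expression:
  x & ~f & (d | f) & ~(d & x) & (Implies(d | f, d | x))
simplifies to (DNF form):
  False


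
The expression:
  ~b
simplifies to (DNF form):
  ~b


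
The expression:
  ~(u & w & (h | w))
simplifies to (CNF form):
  ~u | ~w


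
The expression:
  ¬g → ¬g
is always true.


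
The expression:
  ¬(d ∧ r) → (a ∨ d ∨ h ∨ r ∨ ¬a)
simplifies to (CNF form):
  True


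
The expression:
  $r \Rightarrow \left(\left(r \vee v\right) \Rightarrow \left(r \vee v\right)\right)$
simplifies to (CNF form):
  $\text{True}$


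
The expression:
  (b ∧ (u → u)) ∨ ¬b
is always true.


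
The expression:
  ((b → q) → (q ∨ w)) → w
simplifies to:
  w ∨ (¬b ∧ ¬q)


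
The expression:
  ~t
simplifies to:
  ~t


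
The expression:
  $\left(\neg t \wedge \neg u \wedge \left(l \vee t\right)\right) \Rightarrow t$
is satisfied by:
  {t: True, u: True, l: False}
  {t: True, l: False, u: False}
  {u: True, l: False, t: False}
  {u: False, l: False, t: False}
  {t: True, u: True, l: True}
  {t: True, l: True, u: False}
  {u: True, l: True, t: False}


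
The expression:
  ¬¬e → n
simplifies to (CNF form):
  n ∨ ¬e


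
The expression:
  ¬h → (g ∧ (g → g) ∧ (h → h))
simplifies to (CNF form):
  g ∨ h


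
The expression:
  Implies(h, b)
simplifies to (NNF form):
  b | ~h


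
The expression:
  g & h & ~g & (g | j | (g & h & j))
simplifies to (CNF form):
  False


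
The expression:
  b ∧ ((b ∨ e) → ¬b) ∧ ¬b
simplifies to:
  False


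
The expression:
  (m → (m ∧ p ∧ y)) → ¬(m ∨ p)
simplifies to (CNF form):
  (m ∨ ¬p) ∧ (¬p ∨ ¬y)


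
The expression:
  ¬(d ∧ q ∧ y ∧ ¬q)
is always true.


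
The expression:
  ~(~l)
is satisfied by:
  {l: True}


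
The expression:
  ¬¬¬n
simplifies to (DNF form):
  ¬n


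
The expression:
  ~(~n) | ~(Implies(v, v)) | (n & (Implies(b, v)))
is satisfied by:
  {n: True}


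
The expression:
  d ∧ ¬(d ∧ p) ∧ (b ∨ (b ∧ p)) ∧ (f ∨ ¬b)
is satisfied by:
  {b: True, d: True, f: True, p: False}


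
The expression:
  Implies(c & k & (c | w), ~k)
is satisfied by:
  {k: False, c: False}
  {c: True, k: False}
  {k: True, c: False}


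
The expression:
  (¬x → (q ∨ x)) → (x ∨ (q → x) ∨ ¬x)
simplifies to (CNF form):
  True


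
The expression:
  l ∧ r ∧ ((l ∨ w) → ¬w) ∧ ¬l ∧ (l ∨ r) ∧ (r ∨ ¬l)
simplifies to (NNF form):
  False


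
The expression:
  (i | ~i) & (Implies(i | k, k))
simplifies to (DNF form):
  k | ~i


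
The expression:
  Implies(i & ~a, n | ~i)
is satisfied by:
  {a: True, n: True, i: False}
  {a: True, i: False, n: False}
  {n: True, i: False, a: False}
  {n: False, i: False, a: False}
  {a: True, n: True, i: True}
  {a: True, i: True, n: False}
  {n: True, i: True, a: False}


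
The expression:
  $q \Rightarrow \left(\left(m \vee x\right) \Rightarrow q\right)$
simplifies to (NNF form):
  $\text{True}$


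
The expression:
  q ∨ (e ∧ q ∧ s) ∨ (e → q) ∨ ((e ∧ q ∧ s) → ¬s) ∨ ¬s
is always true.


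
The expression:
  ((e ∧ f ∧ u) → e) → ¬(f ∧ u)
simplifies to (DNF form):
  ¬f ∨ ¬u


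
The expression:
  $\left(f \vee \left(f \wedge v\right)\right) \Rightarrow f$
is always true.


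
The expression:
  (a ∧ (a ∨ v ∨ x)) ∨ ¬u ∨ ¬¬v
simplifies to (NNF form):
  a ∨ v ∨ ¬u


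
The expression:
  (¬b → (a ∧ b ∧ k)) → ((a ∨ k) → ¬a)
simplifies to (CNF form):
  ¬a ∨ ¬b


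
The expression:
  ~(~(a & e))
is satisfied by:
  {a: True, e: True}


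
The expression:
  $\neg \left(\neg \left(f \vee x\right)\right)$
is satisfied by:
  {x: True, f: True}
  {x: True, f: False}
  {f: True, x: False}


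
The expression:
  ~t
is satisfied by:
  {t: False}


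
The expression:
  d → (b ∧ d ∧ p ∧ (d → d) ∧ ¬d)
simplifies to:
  ¬d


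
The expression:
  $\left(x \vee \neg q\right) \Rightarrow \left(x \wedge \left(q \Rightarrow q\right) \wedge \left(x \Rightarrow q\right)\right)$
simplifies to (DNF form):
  $q$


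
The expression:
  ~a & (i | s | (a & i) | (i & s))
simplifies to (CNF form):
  ~a & (i | s)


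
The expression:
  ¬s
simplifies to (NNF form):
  ¬s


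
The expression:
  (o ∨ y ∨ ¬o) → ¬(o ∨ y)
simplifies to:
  ¬o ∧ ¬y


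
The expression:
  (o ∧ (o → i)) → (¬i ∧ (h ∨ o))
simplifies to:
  ¬i ∨ ¬o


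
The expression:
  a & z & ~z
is never true.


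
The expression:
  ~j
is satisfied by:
  {j: False}


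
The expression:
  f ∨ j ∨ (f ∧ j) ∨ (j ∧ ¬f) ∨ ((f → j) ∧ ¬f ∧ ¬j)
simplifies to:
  True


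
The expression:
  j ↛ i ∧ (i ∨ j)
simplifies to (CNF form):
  j ∧ ¬i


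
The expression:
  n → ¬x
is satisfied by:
  {x: False, n: False}
  {n: True, x: False}
  {x: True, n: False}


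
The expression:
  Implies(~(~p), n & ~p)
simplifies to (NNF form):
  ~p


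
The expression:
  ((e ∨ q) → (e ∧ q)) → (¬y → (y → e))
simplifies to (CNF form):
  True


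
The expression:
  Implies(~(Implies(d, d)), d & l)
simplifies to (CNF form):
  True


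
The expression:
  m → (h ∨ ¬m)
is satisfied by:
  {h: True, m: False}
  {m: False, h: False}
  {m: True, h: True}


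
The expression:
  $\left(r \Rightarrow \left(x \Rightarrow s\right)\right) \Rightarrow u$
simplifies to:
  $u \vee \left(r \wedge x \wedge \neg s\right)$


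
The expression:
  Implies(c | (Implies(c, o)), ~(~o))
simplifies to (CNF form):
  o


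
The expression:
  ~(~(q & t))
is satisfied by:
  {t: True, q: True}


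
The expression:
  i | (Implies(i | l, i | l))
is always true.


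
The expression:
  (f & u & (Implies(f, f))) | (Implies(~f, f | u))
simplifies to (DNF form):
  f | u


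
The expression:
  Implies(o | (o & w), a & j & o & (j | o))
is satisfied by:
  {a: True, j: True, o: False}
  {a: True, j: False, o: False}
  {j: True, a: False, o: False}
  {a: False, j: False, o: False}
  {a: True, o: True, j: True}


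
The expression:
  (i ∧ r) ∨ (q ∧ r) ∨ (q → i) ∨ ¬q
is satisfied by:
  {i: True, r: True, q: False}
  {i: True, q: False, r: False}
  {r: True, q: False, i: False}
  {r: False, q: False, i: False}
  {i: True, r: True, q: True}
  {i: True, q: True, r: False}
  {r: True, q: True, i: False}


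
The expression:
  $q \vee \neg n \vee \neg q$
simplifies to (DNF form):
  $\text{True}$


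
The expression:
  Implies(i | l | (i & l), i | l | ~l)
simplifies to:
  True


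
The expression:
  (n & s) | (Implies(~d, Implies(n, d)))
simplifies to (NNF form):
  d | s | ~n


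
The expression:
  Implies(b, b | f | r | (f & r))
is always true.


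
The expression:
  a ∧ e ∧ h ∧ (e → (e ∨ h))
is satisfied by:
  {h: True, e: True, a: True}


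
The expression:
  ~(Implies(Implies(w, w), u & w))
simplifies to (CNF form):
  ~u | ~w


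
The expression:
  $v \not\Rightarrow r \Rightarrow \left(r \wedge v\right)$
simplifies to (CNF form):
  $r \vee \neg v$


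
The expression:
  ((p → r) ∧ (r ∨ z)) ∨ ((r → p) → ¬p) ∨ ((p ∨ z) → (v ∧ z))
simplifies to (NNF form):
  r ∨ (v ∧ z) ∨ ¬p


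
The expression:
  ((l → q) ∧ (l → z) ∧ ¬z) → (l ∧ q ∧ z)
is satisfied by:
  {z: True, l: True}
  {z: True, l: False}
  {l: True, z: False}


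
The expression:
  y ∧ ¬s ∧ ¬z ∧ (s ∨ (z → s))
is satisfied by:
  {y: True, z: False, s: False}


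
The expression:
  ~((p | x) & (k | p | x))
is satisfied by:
  {x: False, p: False}


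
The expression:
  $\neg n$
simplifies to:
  $\neg n$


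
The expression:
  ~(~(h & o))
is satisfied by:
  {h: True, o: True}


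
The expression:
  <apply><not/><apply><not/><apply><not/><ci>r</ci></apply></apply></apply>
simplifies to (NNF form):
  <apply><not/><ci>r</ci></apply>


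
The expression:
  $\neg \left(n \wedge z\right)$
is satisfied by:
  {z: False, n: False}
  {n: True, z: False}
  {z: True, n: False}


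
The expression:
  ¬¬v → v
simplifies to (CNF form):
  True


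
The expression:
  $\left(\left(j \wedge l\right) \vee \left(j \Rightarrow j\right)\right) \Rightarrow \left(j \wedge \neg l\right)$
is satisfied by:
  {j: True, l: False}


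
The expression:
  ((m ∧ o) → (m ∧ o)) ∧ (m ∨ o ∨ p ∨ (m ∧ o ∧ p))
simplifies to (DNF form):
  m ∨ o ∨ p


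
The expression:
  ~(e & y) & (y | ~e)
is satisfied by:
  {e: False}


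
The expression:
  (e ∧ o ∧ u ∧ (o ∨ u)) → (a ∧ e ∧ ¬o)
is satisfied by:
  {u: False, e: False, o: False}
  {o: True, u: False, e: False}
  {e: True, u: False, o: False}
  {o: True, e: True, u: False}
  {u: True, o: False, e: False}
  {o: True, u: True, e: False}
  {e: True, u: True, o: False}


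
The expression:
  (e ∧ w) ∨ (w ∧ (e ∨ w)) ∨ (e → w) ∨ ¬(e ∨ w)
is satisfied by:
  {w: True, e: False}
  {e: False, w: False}
  {e: True, w: True}


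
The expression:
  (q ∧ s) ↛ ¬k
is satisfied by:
  {s: True, q: True, k: True}


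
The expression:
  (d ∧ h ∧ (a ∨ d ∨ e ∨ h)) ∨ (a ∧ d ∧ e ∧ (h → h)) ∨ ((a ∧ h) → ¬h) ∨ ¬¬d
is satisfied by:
  {d: True, h: False, a: False}
  {h: False, a: False, d: False}
  {a: True, d: True, h: False}
  {a: True, h: False, d: False}
  {d: True, h: True, a: False}
  {h: True, d: False, a: False}
  {a: True, h: True, d: True}


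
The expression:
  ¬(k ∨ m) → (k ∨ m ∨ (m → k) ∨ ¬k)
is always true.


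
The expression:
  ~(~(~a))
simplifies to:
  ~a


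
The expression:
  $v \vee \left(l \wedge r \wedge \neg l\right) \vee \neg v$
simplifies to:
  $\text{True}$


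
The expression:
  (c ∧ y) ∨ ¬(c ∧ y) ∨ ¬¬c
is always true.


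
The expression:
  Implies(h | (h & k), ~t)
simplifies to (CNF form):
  ~h | ~t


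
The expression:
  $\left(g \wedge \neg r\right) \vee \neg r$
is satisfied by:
  {r: False}


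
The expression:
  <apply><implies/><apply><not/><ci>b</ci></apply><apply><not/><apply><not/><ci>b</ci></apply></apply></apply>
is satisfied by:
  {b: True}


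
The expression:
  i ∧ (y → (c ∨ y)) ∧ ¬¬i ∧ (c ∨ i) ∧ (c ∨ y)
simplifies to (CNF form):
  i ∧ (c ∨ y)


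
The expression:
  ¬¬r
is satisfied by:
  {r: True}


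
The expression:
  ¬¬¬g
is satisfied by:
  {g: False}


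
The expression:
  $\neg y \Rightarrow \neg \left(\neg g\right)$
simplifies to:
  $g \vee y$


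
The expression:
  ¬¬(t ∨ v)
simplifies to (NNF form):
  t ∨ v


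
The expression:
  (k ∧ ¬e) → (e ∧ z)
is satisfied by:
  {e: True, k: False}
  {k: False, e: False}
  {k: True, e: True}


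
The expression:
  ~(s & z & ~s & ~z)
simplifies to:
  True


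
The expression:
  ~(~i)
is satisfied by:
  {i: True}


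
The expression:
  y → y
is always true.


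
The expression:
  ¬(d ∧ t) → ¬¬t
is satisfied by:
  {t: True}


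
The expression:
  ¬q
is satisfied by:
  {q: False}


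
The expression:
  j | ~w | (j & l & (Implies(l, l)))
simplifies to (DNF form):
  j | ~w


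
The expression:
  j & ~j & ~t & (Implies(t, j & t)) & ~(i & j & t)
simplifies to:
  False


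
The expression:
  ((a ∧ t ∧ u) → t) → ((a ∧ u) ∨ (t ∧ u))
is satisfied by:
  {u: True, a: True, t: True}
  {u: True, a: True, t: False}
  {u: True, t: True, a: False}


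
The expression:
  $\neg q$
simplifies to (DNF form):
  $\neg q$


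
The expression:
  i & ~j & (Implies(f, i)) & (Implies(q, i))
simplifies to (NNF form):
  i & ~j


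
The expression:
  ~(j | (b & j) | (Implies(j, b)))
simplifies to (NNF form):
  False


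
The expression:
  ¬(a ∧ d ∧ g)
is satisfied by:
  {g: False, d: False, a: False}
  {a: True, g: False, d: False}
  {d: True, g: False, a: False}
  {a: True, d: True, g: False}
  {g: True, a: False, d: False}
  {a: True, g: True, d: False}
  {d: True, g: True, a: False}


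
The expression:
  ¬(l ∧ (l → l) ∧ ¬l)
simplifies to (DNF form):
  True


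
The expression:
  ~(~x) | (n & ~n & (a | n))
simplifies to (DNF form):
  x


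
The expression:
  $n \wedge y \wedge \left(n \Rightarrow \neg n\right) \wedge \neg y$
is never true.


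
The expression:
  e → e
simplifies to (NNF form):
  True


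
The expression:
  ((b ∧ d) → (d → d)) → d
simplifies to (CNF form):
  d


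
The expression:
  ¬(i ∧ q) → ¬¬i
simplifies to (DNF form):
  i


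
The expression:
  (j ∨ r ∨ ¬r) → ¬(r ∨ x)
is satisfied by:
  {x: False, r: False}


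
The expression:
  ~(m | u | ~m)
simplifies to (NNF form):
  False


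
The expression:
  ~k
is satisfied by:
  {k: False}


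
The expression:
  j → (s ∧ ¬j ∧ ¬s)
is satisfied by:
  {j: False}


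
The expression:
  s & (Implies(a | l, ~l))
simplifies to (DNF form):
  s & ~l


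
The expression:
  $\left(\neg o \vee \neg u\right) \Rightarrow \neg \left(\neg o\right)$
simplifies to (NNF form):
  $o$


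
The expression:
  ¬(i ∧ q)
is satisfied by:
  {q: False, i: False}
  {i: True, q: False}
  {q: True, i: False}


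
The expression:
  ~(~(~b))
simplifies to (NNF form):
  ~b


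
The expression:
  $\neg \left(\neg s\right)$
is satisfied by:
  {s: True}


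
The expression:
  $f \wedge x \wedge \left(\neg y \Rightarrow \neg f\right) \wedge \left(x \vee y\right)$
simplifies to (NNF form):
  $f \wedge x \wedge y$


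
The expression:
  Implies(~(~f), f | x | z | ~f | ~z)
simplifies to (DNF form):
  True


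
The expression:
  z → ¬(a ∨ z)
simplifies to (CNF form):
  ¬z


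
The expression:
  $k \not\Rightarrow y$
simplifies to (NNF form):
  $k \wedge \neg y$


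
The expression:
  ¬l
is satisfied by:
  {l: False}


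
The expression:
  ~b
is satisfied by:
  {b: False}


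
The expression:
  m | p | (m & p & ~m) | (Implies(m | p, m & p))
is always true.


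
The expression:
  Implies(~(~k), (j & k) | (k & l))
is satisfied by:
  {l: True, j: True, k: False}
  {l: True, j: False, k: False}
  {j: True, l: False, k: False}
  {l: False, j: False, k: False}
  {l: True, k: True, j: True}
  {l: True, k: True, j: False}
  {k: True, j: True, l: False}


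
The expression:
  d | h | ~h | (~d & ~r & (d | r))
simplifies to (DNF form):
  True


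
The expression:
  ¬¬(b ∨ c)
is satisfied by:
  {b: True, c: True}
  {b: True, c: False}
  {c: True, b: False}


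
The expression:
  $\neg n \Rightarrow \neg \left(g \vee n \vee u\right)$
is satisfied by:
  {n: True, g: False, u: False}
  {n: True, u: True, g: False}
  {n: True, g: True, u: False}
  {n: True, u: True, g: True}
  {u: False, g: False, n: False}


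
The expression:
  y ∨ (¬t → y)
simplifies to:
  t ∨ y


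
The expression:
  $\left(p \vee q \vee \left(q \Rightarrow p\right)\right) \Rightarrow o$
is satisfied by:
  {o: True}


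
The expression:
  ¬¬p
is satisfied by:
  {p: True}


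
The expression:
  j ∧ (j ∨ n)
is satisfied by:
  {j: True}


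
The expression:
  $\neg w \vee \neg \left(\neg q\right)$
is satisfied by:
  {q: True, w: False}
  {w: False, q: False}
  {w: True, q: True}


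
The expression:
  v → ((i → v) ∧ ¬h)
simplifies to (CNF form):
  ¬h ∨ ¬v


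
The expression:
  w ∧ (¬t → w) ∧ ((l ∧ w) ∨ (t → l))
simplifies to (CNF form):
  w ∧ (l ∨ ¬t)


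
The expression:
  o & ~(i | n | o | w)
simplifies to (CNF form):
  False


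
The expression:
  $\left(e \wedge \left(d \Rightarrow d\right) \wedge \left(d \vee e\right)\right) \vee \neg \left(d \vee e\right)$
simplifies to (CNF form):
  $e \vee \neg d$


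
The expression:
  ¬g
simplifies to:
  ¬g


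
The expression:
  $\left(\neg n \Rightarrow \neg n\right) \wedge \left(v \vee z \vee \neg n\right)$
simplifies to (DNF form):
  $v \vee z \vee \neg n$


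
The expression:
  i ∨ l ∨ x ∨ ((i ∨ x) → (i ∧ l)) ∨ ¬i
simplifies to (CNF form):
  True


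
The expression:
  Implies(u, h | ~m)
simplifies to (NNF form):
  h | ~m | ~u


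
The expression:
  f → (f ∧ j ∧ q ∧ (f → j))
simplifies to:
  (j ∧ q) ∨ ¬f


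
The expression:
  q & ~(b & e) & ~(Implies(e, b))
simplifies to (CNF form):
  e & q & ~b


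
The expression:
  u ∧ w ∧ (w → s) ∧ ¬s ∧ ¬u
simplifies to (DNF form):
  False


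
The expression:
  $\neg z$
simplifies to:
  $\neg z$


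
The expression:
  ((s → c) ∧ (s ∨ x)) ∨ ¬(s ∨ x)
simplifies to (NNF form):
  c ∨ ¬s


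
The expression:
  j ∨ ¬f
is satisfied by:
  {j: True, f: False}
  {f: False, j: False}
  {f: True, j: True}


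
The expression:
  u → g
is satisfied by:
  {g: True, u: False}
  {u: False, g: False}
  {u: True, g: True}


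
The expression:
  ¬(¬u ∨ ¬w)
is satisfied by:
  {u: True, w: True}


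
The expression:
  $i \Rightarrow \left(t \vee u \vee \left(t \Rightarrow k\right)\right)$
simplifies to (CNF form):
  $\text{True}$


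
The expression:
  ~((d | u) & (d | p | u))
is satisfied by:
  {u: False, d: False}


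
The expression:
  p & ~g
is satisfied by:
  {p: True, g: False}


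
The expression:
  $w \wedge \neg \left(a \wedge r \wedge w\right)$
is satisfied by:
  {w: True, a: False, r: False}
  {r: True, w: True, a: False}
  {a: True, w: True, r: False}


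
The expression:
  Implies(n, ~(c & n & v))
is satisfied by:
  {v: False, n: False, c: False}
  {c: True, v: False, n: False}
  {n: True, v: False, c: False}
  {c: True, n: True, v: False}
  {v: True, c: False, n: False}
  {c: True, v: True, n: False}
  {n: True, v: True, c: False}


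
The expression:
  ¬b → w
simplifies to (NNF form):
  b ∨ w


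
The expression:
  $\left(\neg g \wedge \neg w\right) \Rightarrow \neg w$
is always true.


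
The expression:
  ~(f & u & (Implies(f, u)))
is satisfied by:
  {u: False, f: False}
  {f: True, u: False}
  {u: True, f: False}


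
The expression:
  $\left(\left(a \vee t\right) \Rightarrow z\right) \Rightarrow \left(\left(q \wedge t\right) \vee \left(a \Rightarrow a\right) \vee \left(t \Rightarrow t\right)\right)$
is always true.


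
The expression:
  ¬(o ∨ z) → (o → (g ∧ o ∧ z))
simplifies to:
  True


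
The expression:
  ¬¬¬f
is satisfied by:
  {f: False}


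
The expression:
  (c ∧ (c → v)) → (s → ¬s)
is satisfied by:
  {s: False, v: False, c: False}
  {c: True, s: False, v: False}
  {v: True, s: False, c: False}
  {c: True, v: True, s: False}
  {s: True, c: False, v: False}
  {c: True, s: True, v: False}
  {v: True, s: True, c: False}


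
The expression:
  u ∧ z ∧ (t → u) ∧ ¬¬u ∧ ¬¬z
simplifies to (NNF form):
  u ∧ z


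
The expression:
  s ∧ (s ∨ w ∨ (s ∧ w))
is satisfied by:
  {s: True}


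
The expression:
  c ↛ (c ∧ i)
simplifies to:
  c ∧ ¬i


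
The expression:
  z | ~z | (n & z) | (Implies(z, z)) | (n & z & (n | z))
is always true.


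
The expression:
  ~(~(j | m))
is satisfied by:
  {m: True, j: True}
  {m: True, j: False}
  {j: True, m: False}


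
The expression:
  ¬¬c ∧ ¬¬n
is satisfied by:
  {c: True, n: True}


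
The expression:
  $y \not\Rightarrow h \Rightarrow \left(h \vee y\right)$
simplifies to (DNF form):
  $\text{True}$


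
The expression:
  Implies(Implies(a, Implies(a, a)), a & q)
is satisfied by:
  {a: True, q: True}


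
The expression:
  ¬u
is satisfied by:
  {u: False}


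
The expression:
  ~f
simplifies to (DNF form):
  ~f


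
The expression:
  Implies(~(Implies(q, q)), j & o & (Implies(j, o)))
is always true.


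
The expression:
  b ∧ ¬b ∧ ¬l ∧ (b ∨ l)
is never true.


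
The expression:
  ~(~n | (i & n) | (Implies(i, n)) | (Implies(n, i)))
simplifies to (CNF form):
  False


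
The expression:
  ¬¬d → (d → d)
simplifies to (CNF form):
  True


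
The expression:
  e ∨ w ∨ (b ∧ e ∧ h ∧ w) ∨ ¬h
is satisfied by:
  {e: True, w: True, h: False}
  {e: True, h: False, w: False}
  {w: True, h: False, e: False}
  {w: False, h: False, e: False}
  {e: True, w: True, h: True}
  {e: True, h: True, w: False}
  {w: True, h: True, e: False}


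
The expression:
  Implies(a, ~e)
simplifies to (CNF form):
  ~a | ~e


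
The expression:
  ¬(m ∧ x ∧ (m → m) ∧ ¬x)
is always true.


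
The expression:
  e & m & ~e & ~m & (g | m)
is never true.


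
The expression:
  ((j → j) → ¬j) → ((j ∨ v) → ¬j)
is always true.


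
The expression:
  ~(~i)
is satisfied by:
  {i: True}


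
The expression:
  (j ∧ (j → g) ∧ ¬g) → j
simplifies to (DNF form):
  True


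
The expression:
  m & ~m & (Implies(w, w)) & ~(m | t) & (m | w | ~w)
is never true.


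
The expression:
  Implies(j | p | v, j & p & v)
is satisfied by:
  {p: False, j: False, v: False}
  {v: True, j: True, p: True}


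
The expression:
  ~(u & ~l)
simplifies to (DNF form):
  l | ~u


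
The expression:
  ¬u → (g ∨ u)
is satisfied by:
  {g: True, u: True}
  {g: True, u: False}
  {u: True, g: False}


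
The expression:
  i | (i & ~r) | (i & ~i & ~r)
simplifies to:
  i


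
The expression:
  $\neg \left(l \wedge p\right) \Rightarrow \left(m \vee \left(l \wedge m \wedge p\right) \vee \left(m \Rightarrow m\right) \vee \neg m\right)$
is always true.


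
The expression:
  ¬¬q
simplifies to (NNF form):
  q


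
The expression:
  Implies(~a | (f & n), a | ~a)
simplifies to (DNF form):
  True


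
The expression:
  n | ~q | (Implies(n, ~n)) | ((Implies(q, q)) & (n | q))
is always true.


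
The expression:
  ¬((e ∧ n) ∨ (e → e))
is never true.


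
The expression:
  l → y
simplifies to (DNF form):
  y ∨ ¬l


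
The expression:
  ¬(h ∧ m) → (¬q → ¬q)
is always true.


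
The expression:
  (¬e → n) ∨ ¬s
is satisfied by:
  {n: True, e: True, s: False}
  {n: True, s: False, e: False}
  {e: True, s: False, n: False}
  {e: False, s: False, n: False}
  {n: True, e: True, s: True}
  {n: True, s: True, e: False}
  {e: True, s: True, n: False}


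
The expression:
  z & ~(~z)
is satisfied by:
  {z: True}


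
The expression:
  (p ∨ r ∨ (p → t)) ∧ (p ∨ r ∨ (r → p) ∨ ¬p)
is always true.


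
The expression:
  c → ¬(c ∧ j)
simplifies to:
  ¬c ∨ ¬j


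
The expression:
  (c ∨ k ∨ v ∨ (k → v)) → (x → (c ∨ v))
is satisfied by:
  {c: True, v: True, x: False}
  {c: True, v: False, x: False}
  {v: True, c: False, x: False}
  {c: False, v: False, x: False}
  {c: True, x: True, v: True}
  {c: True, x: True, v: False}
  {x: True, v: True, c: False}


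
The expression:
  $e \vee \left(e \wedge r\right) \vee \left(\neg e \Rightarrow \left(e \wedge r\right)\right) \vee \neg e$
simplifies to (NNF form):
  $\text{True}$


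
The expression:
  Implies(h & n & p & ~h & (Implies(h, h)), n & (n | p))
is always true.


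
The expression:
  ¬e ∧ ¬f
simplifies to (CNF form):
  ¬e ∧ ¬f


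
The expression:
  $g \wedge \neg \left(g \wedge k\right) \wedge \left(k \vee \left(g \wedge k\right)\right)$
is never true.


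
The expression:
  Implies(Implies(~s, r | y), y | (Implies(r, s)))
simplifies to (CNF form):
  s | y | ~r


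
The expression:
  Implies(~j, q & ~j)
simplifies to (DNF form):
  j | q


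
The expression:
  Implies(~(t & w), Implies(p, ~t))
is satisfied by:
  {w: True, p: False, t: False}
  {p: False, t: False, w: False}
  {t: True, w: True, p: False}
  {t: True, p: False, w: False}
  {w: True, p: True, t: False}
  {p: True, w: False, t: False}
  {t: True, p: True, w: True}


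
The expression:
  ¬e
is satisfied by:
  {e: False}


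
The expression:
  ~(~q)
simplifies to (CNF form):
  q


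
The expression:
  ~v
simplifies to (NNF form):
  ~v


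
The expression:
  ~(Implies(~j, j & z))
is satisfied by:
  {j: False}


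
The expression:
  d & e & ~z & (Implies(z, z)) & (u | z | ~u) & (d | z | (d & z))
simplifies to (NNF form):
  d & e & ~z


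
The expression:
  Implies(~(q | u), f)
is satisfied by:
  {q: True, u: True, f: True}
  {q: True, u: True, f: False}
  {q: True, f: True, u: False}
  {q: True, f: False, u: False}
  {u: True, f: True, q: False}
  {u: True, f: False, q: False}
  {f: True, u: False, q: False}


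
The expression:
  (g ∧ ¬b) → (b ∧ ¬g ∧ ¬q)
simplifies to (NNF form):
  b ∨ ¬g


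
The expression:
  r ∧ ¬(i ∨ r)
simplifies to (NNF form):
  False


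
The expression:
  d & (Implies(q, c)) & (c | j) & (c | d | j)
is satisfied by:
  {c: True, j: True, d: True, q: False}
  {c: True, d: True, q: False, j: False}
  {c: True, j: True, d: True, q: True}
  {c: True, d: True, q: True, j: False}
  {d: True, j: True, q: False, c: False}


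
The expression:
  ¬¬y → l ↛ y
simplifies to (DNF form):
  ¬y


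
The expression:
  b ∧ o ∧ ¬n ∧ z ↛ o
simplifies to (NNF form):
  False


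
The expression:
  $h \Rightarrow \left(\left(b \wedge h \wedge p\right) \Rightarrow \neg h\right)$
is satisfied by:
  {p: False, b: False, h: False}
  {h: True, p: False, b: False}
  {b: True, p: False, h: False}
  {h: True, b: True, p: False}
  {p: True, h: False, b: False}
  {h: True, p: True, b: False}
  {b: True, p: True, h: False}


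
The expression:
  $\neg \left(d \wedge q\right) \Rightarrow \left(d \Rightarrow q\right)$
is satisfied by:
  {q: True, d: False}
  {d: False, q: False}
  {d: True, q: True}


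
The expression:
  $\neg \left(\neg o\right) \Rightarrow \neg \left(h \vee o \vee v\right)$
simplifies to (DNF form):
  $\neg o$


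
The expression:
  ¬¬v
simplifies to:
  v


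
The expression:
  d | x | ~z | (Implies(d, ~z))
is always true.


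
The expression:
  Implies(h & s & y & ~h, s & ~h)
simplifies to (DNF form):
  True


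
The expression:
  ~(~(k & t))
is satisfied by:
  {t: True, k: True}


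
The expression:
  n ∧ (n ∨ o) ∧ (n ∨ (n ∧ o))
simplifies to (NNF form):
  n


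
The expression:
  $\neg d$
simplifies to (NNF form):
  $\neg d$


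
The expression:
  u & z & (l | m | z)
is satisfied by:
  {z: True, u: True}


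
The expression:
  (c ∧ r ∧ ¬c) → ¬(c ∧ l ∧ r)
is always true.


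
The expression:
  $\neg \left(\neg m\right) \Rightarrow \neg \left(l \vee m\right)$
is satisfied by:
  {m: False}


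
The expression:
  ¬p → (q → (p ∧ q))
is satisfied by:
  {p: True, q: False}
  {q: False, p: False}
  {q: True, p: True}


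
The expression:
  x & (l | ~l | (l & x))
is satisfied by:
  {x: True}


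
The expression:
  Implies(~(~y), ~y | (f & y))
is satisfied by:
  {f: True, y: False}
  {y: False, f: False}
  {y: True, f: True}


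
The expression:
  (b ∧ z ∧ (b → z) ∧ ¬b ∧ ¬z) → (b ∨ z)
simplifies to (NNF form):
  True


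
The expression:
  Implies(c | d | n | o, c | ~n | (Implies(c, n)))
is always true.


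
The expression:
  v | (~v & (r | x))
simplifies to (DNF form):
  r | v | x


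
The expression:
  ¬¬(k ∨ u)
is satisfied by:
  {k: True, u: True}
  {k: True, u: False}
  {u: True, k: False}


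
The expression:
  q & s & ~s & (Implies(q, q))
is never true.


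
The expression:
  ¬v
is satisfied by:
  {v: False}


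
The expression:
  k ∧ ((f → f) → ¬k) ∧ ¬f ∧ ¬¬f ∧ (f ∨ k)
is never true.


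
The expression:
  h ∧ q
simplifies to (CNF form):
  h ∧ q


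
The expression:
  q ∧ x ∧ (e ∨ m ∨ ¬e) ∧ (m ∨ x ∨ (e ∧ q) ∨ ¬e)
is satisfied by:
  {x: True, q: True}


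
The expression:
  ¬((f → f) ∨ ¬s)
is never true.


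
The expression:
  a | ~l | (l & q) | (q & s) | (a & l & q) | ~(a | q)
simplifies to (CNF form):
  True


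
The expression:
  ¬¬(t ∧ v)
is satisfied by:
  {t: True, v: True}


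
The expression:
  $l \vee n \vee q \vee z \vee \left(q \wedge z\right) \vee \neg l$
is always true.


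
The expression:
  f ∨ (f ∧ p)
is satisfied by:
  {f: True}


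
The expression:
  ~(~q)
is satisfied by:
  {q: True}


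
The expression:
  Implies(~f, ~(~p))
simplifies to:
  f | p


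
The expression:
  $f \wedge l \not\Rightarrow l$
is never true.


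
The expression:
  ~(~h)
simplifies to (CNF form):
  h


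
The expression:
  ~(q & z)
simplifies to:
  ~q | ~z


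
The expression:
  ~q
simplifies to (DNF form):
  ~q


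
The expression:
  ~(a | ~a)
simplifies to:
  False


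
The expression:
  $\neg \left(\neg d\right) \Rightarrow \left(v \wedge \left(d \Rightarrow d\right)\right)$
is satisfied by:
  {v: True, d: False}
  {d: False, v: False}
  {d: True, v: True}


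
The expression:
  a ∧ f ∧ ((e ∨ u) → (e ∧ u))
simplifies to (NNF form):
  a ∧ f ∧ (e ∨ ¬u) ∧ (u ∨ ¬e)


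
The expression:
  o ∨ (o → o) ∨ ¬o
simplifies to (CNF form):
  True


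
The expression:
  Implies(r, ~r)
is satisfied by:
  {r: False}


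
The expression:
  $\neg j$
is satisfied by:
  {j: False}


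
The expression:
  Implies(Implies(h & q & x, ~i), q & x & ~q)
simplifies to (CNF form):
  h & i & q & x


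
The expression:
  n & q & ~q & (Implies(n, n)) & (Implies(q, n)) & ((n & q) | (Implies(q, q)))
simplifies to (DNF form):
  False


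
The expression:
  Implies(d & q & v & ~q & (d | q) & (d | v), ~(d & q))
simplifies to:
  True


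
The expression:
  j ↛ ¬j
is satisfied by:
  {j: True}


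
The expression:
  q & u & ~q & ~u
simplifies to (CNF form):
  False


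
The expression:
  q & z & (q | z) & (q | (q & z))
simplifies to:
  q & z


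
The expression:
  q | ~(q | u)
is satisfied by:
  {q: True, u: False}
  {u: False, q: False}
  {u: True, q: True}


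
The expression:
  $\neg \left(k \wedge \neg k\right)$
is always true.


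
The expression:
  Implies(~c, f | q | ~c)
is always true.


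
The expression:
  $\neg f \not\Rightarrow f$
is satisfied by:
  {f: False}


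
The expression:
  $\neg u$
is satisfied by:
  {u: False}


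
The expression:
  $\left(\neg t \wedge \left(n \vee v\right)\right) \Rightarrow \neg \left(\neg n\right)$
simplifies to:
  $n \vee t \vee \neg v$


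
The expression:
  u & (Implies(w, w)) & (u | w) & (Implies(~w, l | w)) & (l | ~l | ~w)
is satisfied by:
  {l: True, w: True, u: True}
  {l: True, u: True, w: False}
  {w: True, u: True, l: False}


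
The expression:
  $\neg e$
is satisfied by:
  {e: False}


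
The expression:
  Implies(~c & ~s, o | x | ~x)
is always true.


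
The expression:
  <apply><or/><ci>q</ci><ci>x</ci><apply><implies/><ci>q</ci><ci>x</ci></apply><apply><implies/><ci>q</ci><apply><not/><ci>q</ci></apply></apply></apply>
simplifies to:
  <true/>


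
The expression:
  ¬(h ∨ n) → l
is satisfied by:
  {n: True, l: True, h: True}
  {n: True, l: True, h: False}
  {n: True, h: True, l: False}
  {n: True, h: False, l: False}
  {l: True, h: True, n: False}
  {l: True, h: False, n: False}
  {h: True, l: False, n: False}


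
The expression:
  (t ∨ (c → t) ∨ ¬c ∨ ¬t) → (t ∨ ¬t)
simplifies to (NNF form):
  True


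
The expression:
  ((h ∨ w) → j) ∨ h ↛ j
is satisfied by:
  {j: True, h: True, w: False}
  {j: True, w: False, h: False}
  {h: True, w: False, j: False}
  {h: False, w: False, j: False}
  {j: True, h: True, w: True}
  {j: True, w: True, h: False}
  {h: True, w: True, j: False}


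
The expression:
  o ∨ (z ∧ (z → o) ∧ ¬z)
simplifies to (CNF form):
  o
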